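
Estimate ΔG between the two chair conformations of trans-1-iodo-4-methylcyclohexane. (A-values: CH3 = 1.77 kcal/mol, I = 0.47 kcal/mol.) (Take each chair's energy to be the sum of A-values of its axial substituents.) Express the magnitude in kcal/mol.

C1 and C4 have opposite parity, so for the trans isomer the two substituents are e,e in one chair and a,a in the other.
Chair I (methyl axial, iodo axial): E = 2.24 kcal/mol.
Chair II (methyl equatorial, iodo equatorial): E = 0.00 kcal/mol.
ΔE = 2.24 − 0.00 = 2.24 kcal/mol; chair II is more stable.

2.24 kcal/mol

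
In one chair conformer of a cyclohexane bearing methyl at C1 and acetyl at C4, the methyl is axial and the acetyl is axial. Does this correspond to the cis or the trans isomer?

trans

C1 and C4 have opposite parity, so their axial bonds point in opposite directions.
With opposite-parity carbons, two substituents on the same face are one axial and one equatorial; opposite faces give both axial or both equatorial.
Here the groups are axial/axial → opposite face → trans.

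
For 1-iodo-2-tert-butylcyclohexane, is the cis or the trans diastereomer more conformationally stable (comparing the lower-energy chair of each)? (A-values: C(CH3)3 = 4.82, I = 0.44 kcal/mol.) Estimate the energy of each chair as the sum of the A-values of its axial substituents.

At 1,2 positions (parity opposite): cis → (a,e or e,a); trans → (e,e or a,a).
Best chair for cis: E = 0.44 kcal/mol; best chair for trans: E = 0.00 kcal/mol.
The trans isomer is lower by 0.44 kcal/mol.

trans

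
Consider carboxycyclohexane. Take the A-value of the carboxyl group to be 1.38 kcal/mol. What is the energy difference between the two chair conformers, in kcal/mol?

1.38 kcal/mol

A monosubstituted cyclohexane has one chair with the carboxyl group axial (E = A = 1.38 kcal/mol) and one with it equatorial (E = 0).
ΔE = 1.38 − 0 = 1.38 kcal/mol.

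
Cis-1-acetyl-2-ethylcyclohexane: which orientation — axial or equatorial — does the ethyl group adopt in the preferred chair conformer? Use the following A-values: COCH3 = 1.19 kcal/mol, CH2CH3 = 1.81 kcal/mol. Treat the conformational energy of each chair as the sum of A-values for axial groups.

C1 and C2 have opposite parity, so for the cis isomer the two substituents are one axial and one equatorial in each chair.
Chair I (acetyl axial, ethyl equatorial): E = 1.19 kcal/mol.
Chair II (acetyl equatorial, ethyl axial): E = 1.81 kcal/mol.
Chair I is the more stable (lower-energy) conformer, and in that chair the ethyl group is equatorial.

equatorial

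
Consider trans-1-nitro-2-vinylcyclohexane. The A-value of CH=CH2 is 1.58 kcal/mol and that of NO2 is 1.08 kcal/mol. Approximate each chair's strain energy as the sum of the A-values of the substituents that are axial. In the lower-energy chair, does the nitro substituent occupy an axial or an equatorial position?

C1 and C2 have opposite parity, so for the trans isomer the two substituents are e,e in one chair and a,a in the other.
Chair I (vinyl axial, nitro axial): E = 2.66 kcal/mol.
Chair II (vinyl equatorial, nitro equatorial): E = 0.00 kcal/mol.
Chair II is the more stable (lower-energy) conformer, and in that chair the nitro group is equatorial.

equatorial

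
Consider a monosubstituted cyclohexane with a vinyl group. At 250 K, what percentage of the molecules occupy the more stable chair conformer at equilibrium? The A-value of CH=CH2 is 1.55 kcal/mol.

One chair has the vinyl group axial (E = 1.55 kcal/mol) and the other has it equatorial (E = 0).
ΔG = 1.55 kcal/mol between the two chairs.
K = exp(ΔG/RT) with R = 1.987×10⁻³ kcal mol⁻¹ K⁻¹ and T = 250 K gives K ≈ 22.7.
Fraction in the lower-energy chair = K/(K+1) = 95.8%.

95.8%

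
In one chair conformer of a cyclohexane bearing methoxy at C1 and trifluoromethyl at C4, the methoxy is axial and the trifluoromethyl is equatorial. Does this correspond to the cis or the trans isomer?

C1 and C4 have opposite parity, so their axial bonds point in opposite directions.
With opposite-parity carbons, two substituents on the same face are one axial and one equatorial; opposite faces give both axial or both equatorial.
Here the groups are axial/equatorial → same face → cis.

cis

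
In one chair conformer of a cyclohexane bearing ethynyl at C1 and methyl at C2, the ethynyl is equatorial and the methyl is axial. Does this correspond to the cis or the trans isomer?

cis

C1 and C2 have opposite parity, so their axial bonds point in opposite directions.
With opposite-parity carbons, two substituents on the same face are one axial and one equatorial; opposite faces give both axial or both equatorial.
Here the groups are equatorial/axial → same face → cis.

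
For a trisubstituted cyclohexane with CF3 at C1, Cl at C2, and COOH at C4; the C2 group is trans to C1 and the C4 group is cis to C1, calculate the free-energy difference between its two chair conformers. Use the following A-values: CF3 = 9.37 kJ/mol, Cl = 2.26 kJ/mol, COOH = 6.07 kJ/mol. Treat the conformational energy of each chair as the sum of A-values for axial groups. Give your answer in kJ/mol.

Chair I (trifluoromethyl axial, chloro axial, carboxyl equatorial): E = 11.63 kJ/mol.
Chair II (trifluoromethyl equatorial, chloro equatorial, carboxyl axial): E = 6.07 kJ/mol.
ΔE = 11.63 − 6.07 = 5.56 kJ/mol; chair II is more stable.

5.56 kJ/mol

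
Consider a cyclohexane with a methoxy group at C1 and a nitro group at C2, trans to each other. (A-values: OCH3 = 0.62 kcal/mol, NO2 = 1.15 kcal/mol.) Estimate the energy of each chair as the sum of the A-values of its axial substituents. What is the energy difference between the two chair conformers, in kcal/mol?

1.77 kcal/mol

C1 and C2 have opposite parity, so for the trans isomer the two substituents are e,e in one chair and a,a in the other.
Chair I (methoxy axial, nitro axial): E = 1.77 kcal/mol.
Chair II (methoxy equatorial, nitro equatorial): E = 0.00 kcal/mol.
ΔE = 1.77 − 0.00 = 1.77 kcal/mol; chair II is more stable.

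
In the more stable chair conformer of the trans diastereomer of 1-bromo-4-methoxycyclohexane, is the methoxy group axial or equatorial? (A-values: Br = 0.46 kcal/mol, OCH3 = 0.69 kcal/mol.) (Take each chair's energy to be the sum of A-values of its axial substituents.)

C1 and C4 have opposite parity, so for the trans isomer the two substituents are e,e in one chair and a,a in the other.
Chair I (bromo axial, methoxy axial): E = 1.15 kcal/mol.
Chair II (bromo equatorial, methoxy equatorial): E = 0.00 kcal/mol.
Chair II is the more stable (lower-energy) conformer, and in that chair the methoxy group is equatorial.

equatorial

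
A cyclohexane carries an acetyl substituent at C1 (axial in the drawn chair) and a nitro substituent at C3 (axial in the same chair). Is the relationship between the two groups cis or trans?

cis

C1 and C3 have the same parity, so their axial bonds point in the same direction.
With same-parity carbons, two substituents on the same face are both axial or both equatorial; opposite faces give one of each.
Here the groups are axial/axial → same face → cis.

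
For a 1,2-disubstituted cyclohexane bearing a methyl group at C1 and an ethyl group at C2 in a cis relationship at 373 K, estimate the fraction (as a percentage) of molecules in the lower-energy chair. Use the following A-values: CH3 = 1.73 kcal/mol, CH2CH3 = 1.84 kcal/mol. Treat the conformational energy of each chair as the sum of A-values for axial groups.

C1 and C2 have opposite parity, so for the cis isomer the two substituents are one axial and one equatorial in each chair.
Chair I (methyl axial, ethyl equatorial): E = 1.73 kcal/mol; chair II (methyl equatorial, ethyl axial): E = 1.84 kcal/mol.
ΔG = 0.11 kcal/mol between the two chairs.
K = exp(ΔG/RT) with R = 1.987×10⁻³ kcal mol⁻¹ K⁻¹ and T = 373 K gives K ≈ 1.16.
Fraction in the lower-energy chair = K/(K+1) = 53.7%.

53.7%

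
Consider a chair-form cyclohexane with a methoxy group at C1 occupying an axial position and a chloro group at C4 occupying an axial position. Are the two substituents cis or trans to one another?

C1 and C4 have opposite parity, so their axial bonds point in opposite directions.
With opposite-parity carbons, two substituents on the same face are one axial and one equatorial; opposite faces give both axial or both equatorial.
Here the groups are axial/axial → opposite face → trans.

trans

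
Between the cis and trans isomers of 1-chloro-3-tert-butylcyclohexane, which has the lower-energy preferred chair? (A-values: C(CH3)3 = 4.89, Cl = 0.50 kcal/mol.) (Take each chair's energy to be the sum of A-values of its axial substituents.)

cis

At 1,3 positions (parity same): cis → (e,e or a,a); trans → (a,e or e,a).
Best chair for cis: E = 0.00 kcal/mol; best chair for trans: E = 0.50 kcal/mol.
The cis isomer is lower by 0.50 kcal/mol.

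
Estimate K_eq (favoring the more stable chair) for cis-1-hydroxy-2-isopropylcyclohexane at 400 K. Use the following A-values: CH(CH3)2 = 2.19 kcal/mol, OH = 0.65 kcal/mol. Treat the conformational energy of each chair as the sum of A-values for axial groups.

C1 and C2 have opposite parity, so for the cis isomer the two substituents are one axial and one equatorial in each chair.
Chair I (isopropyl axial, hydroxyl equatorial): E = 2.19 kcal/mol; chair II (isopropyl equatorial, hydroxyl axial): E = 0.65 kcal/mol.
ΔG = 1.54 kcal/mol between the two chairs.
K = exp(ΔG/RT) with R = 1.987×10⁻³ kcal mol⁻¹ K⁻¹ and T = 400 K gives K ≈ 6.94.

K ≈ 6.94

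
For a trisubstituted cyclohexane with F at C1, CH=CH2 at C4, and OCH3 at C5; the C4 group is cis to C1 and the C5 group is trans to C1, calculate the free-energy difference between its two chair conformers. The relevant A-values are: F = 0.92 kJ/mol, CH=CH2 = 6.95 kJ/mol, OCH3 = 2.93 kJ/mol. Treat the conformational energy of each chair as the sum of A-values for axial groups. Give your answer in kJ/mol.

8.96 kJ/mol

Chair I (fluoro axial, vinyl equatorial, methoxy equatorial): E = 0.92 kJ/mol.
Chair II (fluoro equatorial, vinyl axial, methoxy axial): E = 9.88 kJ/mol.
ΔE = 9.88 − 0.92 = 8.96 kJ/mol; chair I is more stable.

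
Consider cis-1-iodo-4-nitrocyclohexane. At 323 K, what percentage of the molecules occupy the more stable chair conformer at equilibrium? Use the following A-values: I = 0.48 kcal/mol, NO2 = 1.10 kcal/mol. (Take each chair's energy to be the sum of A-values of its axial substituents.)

C1 and C4 have opposite parity, so for the cis isomer the two substituents are one axial and one equatorial in each chair.
Chair I (iodo axial, nitro equatorial): E = 0.48 kcal/mol; chair II (iodo equatorial, nitro axial): E = 1.10 kcal/mol.
ΔG = 0.62 kcal/mol between the two chairs.
K = exp(ΔG/RT) with R = 1.987×10⁻³ kcal mol⁻¹ K⁻¹ and T = 323 K gives K ≈ 2.63.
Fraction in the lower-energy chair = K/(K+1) = 72.4%.

72.4%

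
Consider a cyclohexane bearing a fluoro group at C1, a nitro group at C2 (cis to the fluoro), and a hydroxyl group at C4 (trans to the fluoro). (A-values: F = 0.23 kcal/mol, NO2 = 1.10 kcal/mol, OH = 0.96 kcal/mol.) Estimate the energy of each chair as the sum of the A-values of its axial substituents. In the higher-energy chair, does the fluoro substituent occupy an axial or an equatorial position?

Chair I (fluoro axial, nitro equatorial, hydroxyl axial): E = 1.19 kcal/mol.
Chair II (fluoro equatorial, nitro axial, hydroxyl equatorial): E = 1.10 kcal/mol.
Chair I is the less stable (higher-energy) conformer, and in that chair the fluoro group is axial.

axial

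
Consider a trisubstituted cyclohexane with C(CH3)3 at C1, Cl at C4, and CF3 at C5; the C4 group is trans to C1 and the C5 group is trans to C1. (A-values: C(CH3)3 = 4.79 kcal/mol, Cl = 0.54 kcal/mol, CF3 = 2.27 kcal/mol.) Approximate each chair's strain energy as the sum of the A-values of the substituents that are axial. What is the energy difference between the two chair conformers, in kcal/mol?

3.06 kcal/mol

Chair I (tert-butyl axial, chloro axial, trifluoromethyl equatorial): E = 5.33 kcal/mol.
Chair II (tert-butyl equatorial, chloro equatorial, trifluoromethyl axial): E = 2.27 kcal/mol.
ΔE = 5.33 − 2.27 = 3.06 kcal/mol; chair II is more stable.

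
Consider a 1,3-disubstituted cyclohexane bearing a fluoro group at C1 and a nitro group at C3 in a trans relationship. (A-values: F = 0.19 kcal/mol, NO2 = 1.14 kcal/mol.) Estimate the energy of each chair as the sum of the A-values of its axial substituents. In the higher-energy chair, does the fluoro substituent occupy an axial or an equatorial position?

equatorial

C1 and C3 have the same parity, so for the trans isomer the two substituents are one axial and one equatorial in each chair.
Chair I (fluoro axial, nitro equatorial): E = 0.19 kcal/mol.
Chair II (fluoro equatorial, nitro axial): E = 1.14 kcal/mol.
Chair II is the less stable (higher-energy) conformer, and in that chair the fluoro group is equatorial.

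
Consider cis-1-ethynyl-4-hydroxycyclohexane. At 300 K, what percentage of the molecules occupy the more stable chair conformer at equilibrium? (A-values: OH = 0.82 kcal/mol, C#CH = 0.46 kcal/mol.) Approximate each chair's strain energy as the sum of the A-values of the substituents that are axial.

64.7%

C1 and C4 have opposite parity, so for the cis isomer the two substituents are one axial and one equatorial in each chair.
Chair I (hydroxyl axial, ethynyl equatorial): E = 0.82 kcal/mol; chair II (hydroxyl equatorial, ethynyl axial): E = 0.46 kcal/mol.
ΔG = 0.36 kcal/mol between the two chairs.
K = exp(ΔG/RT) with R = 1.987×10⁻³ kcal mol⁻¹ K⁻¹ and T = 300 K gives K ≈ 1.83.
Fraction in the lower-energy chair = K/(K+1) = 64.7%.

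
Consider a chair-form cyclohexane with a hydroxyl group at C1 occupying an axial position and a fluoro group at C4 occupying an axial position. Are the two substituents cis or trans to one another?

trans

C1 and C4 have opposite parity, so their axial bonds point in opposite directions.
With opposite-parity carbons, two substituents on the same face are one axial and one equatorial; opposite faces give both axial or both equatorial.
Here the groups are axial/axial → opposite face → trans.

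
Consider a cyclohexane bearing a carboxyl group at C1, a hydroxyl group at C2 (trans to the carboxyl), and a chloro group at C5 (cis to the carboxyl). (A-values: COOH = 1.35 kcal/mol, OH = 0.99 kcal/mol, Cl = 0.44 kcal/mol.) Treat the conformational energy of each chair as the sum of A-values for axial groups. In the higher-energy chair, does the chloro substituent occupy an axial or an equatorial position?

axial

Chair I (carboxyl axial, hydroxyl axial, chloro axial): E = 2.78 kcal/mol.
Chair II (carboxyl equatorial, hydroxyl equatorial, chloro equatorial): E = 0.00 kcal/mol.
Chair I is the less stable (higher-energy) conformer, and in that chair the chloro group is axial.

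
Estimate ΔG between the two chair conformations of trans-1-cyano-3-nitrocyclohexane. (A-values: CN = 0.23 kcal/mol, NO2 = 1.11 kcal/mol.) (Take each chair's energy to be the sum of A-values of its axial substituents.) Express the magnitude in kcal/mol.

C1 and C3 have the same parity, so for the trans isomer the two substituents are one axial and one equatorial in each chair.
Chair I (cyano axial, nitro equatorial): E = 0.23 kcal/mol.
Chair II (cyano equatorial, nitro axial): E = 1.11 kcal/mol.
ΔE = 1.11 − 0.23 = 0.88 kcal/mol; chair I is more stable.

0.88 kcal/mol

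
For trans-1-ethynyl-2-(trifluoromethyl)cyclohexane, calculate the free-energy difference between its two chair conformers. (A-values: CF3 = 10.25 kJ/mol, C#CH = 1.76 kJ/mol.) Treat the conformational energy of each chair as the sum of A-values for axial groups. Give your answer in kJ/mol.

C1 and C2 have opposite parity, so for the trans isomer the two substituents are e,e in one chair and a,a in the other.
Chair I (trifluoromethyl axial, ethynyl axial): E = 12.01 kJ/mol.
Chair II (trifluoromethyl equatorial, ethynyl equatorial): E = 0.00 kJ/mol.
ΔE = 12.01 − 0.00 = 12.01 kJ/mol; chair II is more stable.

12.01 kJ/mol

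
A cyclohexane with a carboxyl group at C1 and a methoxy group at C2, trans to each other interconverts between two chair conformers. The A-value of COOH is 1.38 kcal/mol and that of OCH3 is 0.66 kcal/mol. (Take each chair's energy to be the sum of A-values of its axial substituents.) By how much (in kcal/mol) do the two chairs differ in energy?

C1 and C2 have opposite parity, so for the trans isomer the two substituents are e,e in one chair and a,a in the other.
Chair I (carboxyl axial, methoxy axial): E = 2.04 kcal/mol.
Chair II (carboxyl equatorial, methoxy equatorial): E = 0.00 kcal/mol.
ΔE = 2.04 − 0.00 = 2.04 kcal/mol; chair II is more stable.

2.04 kcal/mol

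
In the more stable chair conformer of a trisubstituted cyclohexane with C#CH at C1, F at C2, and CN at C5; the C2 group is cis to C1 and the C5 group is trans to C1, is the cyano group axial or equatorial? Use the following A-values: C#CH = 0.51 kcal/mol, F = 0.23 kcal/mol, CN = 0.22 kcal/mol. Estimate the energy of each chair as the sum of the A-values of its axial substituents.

axial

Chair I (ethynyl axial, fluoro equatorial, cyano equatorial): E = 0.51 kcal/mol.
Chair II (ethynyl equatorial, fluoro axial, cyano axial): E = 0.45 kcal/mol.
Chair II is the more stable (lower-energy) conformer, and in that chair the cyano group is axial.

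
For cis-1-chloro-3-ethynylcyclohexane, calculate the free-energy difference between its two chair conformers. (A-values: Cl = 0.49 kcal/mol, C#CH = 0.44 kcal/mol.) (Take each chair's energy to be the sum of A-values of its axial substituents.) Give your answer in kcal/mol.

0.93 kcal/mol

C1 and C3 have the same parity, so for the cis isomer the two substituents are e,e in one chair and a,a in the other.
Chair I (chloro axial, ethynyl axial): E = 0.93 kcal/mol.
Chair II (chloro equatorial, ethynyl equatorial): E = 0.00 kcal/mol.
ΔE = 0.93 − 0.00 = 0.93 kcal/mol; chair II is more stable.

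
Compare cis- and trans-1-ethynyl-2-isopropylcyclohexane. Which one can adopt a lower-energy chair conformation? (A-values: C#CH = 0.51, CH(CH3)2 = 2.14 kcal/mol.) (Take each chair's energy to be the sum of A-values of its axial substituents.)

trans

At 1,2 positions (parity opposite): cis → (a,e or e,a); trans → (e,e or a,a).
Best chair for cis: E = 0.51 kcal/mol; best chair for trans: E = 0.00 kcal/mol.
The trans isomer is lower by 0.51 kcal/mol.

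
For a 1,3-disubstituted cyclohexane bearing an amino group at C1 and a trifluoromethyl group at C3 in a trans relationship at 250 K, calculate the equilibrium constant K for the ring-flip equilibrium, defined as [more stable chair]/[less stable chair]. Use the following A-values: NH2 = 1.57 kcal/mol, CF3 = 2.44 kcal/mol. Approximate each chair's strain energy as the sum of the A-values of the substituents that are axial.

K ≈ 5.76

C1 and C3 have the same parity, so for the trans isomer the two substituents are one axial and one equatorial in each chair.
Chair I (amino axial, trifluoromethyl equatorial): E = 1.57 kcal/mol; chair II (amino equatorial, trifluoromethyl axial): E = 2.44 kcal/mol.
ΔG = 0.87 kcal/mol between the two chairs.
K = exp(ΔG/RT) with R = 1.987×10⁻³ kcal mol⁻¹ K⁻¹ and T = 250 K gives K ≈ 5.76.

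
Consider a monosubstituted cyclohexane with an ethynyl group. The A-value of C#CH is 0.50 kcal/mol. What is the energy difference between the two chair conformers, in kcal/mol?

A monosubstituted cyclohexane has one chair with the ethynyl group axial (E = A = 0.50 kcal/mol) and one with it equatorial (E = 0).
ΔE = 0.50 − 0 = 0.50 kcal/mol.

0.50 kcal/mol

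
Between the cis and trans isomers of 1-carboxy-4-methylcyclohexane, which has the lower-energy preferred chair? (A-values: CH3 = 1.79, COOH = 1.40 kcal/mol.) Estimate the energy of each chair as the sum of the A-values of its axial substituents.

At 1,4 positions (parity opposite): cis → (a,e or e,a); trans → (e,e or a,a).
Best chair for cis: E = 1.40 kcal/mol; best chair for trans: E = 0.00 kcal/mol.
The trans isomer is lower by 1.40 kcal/mol.

trans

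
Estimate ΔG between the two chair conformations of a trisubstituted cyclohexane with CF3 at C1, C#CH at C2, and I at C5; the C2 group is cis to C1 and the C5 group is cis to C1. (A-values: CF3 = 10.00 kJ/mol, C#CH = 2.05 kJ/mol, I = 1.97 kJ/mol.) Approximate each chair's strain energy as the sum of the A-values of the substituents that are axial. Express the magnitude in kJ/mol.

9.92 kJ/mol

Chair I (trifluoromethyl axial, ethynyl equatorial, iodo axial): E = 11.97 kJ/mol.
Chair II (trifluoromethyl equatorial, ethynyl axial, iodo equatorial): E = 2.05 kJ/mol.
ΔE = 11.97 − 2.05 = 9.92 kJ/mol; chair II is more stable.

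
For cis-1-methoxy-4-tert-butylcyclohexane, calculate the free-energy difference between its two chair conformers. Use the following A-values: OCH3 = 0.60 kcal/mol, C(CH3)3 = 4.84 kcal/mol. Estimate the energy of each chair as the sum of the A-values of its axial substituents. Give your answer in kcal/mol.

C1 and C4 have opposite parity, so for the cis isomer the two substituents are one axial and one equatorial in each chair.
Chair I (methoxy axial, tert-butyl equatorial): E = 0.60 kcal/mol.
Chair II (methoxy equatorial, tert-butyl axial): E = 4.84 kcal/mol.
ΔE = 4.84 − 0.60 = 4.24 kcal/mol; chair I is more stable.

4.24 kcal/mol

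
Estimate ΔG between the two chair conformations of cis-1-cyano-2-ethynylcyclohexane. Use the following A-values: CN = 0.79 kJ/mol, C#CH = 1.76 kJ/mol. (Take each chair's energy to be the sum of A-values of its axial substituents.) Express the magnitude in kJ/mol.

0.97 kJ/mol

C1 and C2 have opposite parity, so for the cis isomer the two substituents are one axial and one equatorial in each chair.
Chair I (cyano axial, ethynyl equatorial): E = 0.79 kJ/mol.
Chair II (cyano equatorial, ethynyl axial): E = 1.76 kJ/mol.
ΔE = 1.76 − 0.79 = 0.97 kJ/mol; chair I is more stable.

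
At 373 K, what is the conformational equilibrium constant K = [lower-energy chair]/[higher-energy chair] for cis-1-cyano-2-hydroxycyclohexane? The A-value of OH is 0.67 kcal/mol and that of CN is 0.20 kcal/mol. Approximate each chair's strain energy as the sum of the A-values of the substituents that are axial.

K ≈ 1.89

C1 and C2 have opposite parity, so for the cis isomer the two substituents are one axial and one equatorial in each chair.
Chair I (hydroxyl axial, cyano equatorial): E = 0.67 kcal/mol; chair II (hydroxyl equatorial, cyano axial): E = 0.20 kcal/mol.
ΔG = 0.47 kcal/mol between the two chairs.
K = exp(ΔG/RT) with R = 1.987×10⁻³ kcal mol⁻¹ K⁻¹ and T = 373 K gives K ≈ 1.89.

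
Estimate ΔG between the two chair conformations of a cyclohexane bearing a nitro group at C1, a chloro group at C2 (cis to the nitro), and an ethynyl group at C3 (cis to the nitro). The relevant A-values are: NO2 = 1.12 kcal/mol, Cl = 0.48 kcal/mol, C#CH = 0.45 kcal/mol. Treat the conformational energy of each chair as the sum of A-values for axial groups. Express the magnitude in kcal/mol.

1.09 kcal/mol

Chair I (nitro axial, chloro equatorial, ethynyl axial): E = 1.57 kcal/mol.
Chair II (nitro equatorial, chloro axial, ethynyl equatorial): E = 0.48 kcal/mol.
ΔE = 1.57 − 0.48 = 1.09 kcal/mol; chair II is more stable.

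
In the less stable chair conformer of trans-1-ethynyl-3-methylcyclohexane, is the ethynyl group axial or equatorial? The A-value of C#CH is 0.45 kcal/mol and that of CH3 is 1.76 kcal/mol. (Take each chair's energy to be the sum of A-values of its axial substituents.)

C1 and C3 have the same parity, so for the trans isomer the two substituents are one axial and one equatorial in each chair.
Chair I (ethynyl axial, methyl equatorial): E = 0.45 kcal/mol.
Chair II (ethynyl equatorial, methyl axial): E = 1.76 kcal/mol.
Chair II is the less stable (higher-energy) conformer, and in that chair the ethynyl group is equatorial.

equatorial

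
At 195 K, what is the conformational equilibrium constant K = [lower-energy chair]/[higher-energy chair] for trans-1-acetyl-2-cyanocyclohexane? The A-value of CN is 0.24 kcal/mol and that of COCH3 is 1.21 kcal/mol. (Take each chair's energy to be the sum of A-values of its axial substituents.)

C1 and C2 have opposite parity, so for the trans isomer the two substituents are e,e in one chair and a,a in the other.
Chair I (cyano axial, acetyl axial): E = 1.45 kcal/mol; chair II (cyano equatorial, acetyl equatorial): E = 0.00 kcal/mol.
ΔG = 1.45 kcal/mol between the two chairs.
K = exp(ΔG/RT) with R = 1.987×10⁻³ kcal mol⁻¹ K⁻¹ and T = 195 K gives K ≈ 42.2.

K ≈ 42.2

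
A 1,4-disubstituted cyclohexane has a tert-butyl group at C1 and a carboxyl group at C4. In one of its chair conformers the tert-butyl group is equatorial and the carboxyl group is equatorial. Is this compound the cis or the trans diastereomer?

C1 and C4 have opposite parity, so their axial bonds point in opposite directions.
With opposite-parity carbons, two substituents on the same face are one axial and one equatorial; opposite faces give both axial or both equatorial.
Here the groups are equatorial/equatorial → opposite face → trans.

trans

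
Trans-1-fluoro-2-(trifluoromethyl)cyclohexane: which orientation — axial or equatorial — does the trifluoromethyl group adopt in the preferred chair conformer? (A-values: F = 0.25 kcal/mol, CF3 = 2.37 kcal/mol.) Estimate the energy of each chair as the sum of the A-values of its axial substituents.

equatorial

C1 and C2 have opposite parity, so for the trans isomer the two substituents are e,e in one chair and a,a in the other.
Chair I (fluoro axial, trifluoromethyl axial): E = 2.62 kcal/mol.
Chair II (fluoro equatorial, trifluoromethyl equatorial): E = 0.00 kcal/mol.
Chair II is the more stable (lower-energy) conformer, and in that chair the trifluoromethyl group is equatorial.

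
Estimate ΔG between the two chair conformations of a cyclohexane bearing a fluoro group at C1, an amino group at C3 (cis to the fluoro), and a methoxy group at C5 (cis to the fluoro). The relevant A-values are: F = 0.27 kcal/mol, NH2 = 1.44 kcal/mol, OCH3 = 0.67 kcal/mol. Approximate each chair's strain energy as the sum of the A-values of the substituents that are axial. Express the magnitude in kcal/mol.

Chair I (fluoro axial, amino axial, methoxy axial): E = 2.38 kcal/mol.
Chair II (fluoro equatorial, amino equatorial, methoxy equatorial): E = 0.00 kcal/mol.
ΔE = 2.38 − 0.00 = 2.38 kcal/mol; chair II is more stable.

2.38 kcal/mol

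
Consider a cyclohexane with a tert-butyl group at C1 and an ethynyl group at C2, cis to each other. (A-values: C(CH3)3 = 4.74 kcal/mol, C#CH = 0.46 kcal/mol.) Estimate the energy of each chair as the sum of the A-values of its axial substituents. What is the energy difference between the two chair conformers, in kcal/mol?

4.28 kcal/mol

C1 and C2 have opposite parity, so for the cis isomer the two substituents are one axial and one equatorial in each chair.
Chair I (tert-butyl axial, ethynyl equatorial): E = 4.74 kcal/mol.
Chair II (tert-butyl equatorial, ethynyl axial): E = 0.46 kcal/mol.
ΔE = 4.74 − 0.46 = 4.28 kcal/mol; chair II is more stable.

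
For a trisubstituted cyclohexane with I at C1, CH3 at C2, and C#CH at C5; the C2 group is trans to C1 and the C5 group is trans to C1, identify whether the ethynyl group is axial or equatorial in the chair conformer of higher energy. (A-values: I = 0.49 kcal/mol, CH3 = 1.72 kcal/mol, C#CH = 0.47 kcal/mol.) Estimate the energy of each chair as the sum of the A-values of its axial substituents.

equatorial

Chair I (iodo axial, methyl axial, ethynyl equatorial): E = 2.21 kcal/mol.
Chair II (iodo equatorial, methyl equatorial, ethynyl axial): E = 0.47 kcal/mol.
Chair I is the less stable (higher-energy) conformer, and in that chair the ethynyl group is equatorial.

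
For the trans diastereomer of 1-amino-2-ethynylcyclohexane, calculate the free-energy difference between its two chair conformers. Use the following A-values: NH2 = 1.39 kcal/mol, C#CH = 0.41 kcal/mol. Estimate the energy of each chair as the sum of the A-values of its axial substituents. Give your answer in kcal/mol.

1.80 kcal/mol

C1 and C2 have opposite parity, so for the trans isomer the two substituents are e,e in one chair and a,a in the other.
Chair I (amino axial, ethynyl axial): E = 1.80 kcal/mol.
Chair II (amino equatorial, ethynyl equatorial): E = 0.00 kcal/mol.
ΔE = 1.80 − 0.00 = 1.80 kcal/mol; chair II is more stable.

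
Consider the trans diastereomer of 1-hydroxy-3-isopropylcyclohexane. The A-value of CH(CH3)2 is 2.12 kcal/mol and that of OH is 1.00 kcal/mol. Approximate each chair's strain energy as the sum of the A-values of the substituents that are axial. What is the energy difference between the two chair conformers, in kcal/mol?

C1 and C3 have the same parity, so for the trans isomer the two substituents are one axial and one equatorial in each chair.
Chair I (isopropyl axial, hydroxyl equatorial): E = 2.12 kcal/mol.
Chair II (isopropyl equatorial, hydroxyl axial): E = 1.00 kcal/mol.
ΔE = 2.12 − 1.00 = 1.12 kcal/mol; chair II is more stable.

1.12 kcal/mol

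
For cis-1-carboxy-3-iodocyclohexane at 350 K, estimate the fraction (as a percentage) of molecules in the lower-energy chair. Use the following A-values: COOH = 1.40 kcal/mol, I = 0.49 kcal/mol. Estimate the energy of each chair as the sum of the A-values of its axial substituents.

93.8%

C1 and C3 have the same parity, so for the cis isomer the two substituents are e,e in one chair and a,a in the other.
Chair I (carboxyl axial, iodo axial): E = 1.89 kcal/mol; chair II (carboxyl equatorial, iodo equatorial): E = 0.00 kcal/mol.
ΔG = 1.89 kcal/mol between the two chairs.
K = exp(ΔG/RT) with R = 1.987×10⁻³ kcal mol⁻¹ K⁻¹ and T = 350 K gives K ≈ 15.1.
Fraction in the lower-energy chair = K/(K+1) = 93.8%.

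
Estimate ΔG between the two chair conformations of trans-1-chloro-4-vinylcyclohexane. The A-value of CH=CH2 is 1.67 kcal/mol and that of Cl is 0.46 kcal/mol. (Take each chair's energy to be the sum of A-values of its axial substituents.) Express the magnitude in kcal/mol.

C1 and C4 have opposite parity, so for the trans isomer the two substituents are e,e in one chair and a,a in the other.
Chair I (vinyl axial, chloro axial): E = 2.13 kcal/mol.
Chair II (vinyl equatorial, chloro equatorial): E = 0.00 kcal/mol.
ΔE = 2.13 − 0.00 = 2.13 kcal/mol; chair II is more stable.

2.13 kcal/mol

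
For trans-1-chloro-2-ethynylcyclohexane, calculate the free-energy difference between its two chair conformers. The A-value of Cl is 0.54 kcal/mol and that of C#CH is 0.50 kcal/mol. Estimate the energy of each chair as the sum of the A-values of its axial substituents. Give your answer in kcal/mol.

1.04 kcal/mol

C1 and C2 have opposite parity, so for the trans isomer the two substituents are e,e in one chair and a,a in the other.
Chair I (chloro axial, ethynyl axial): E = 1.04 kcal/mol.
Chair II (chloro equatorial, ethynyl equatorial): E = 0.00 kcal/mol.
ΔE = 1.04 − 0.00 = 1.04 kcal/mol; chair II is more stable.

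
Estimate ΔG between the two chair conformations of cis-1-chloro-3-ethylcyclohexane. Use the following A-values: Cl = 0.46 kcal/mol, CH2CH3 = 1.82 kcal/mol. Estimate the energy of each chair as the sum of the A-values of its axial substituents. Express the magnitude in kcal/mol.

C1 and C3 have the same parity, so for the cis isomer the two substituents are e,e in one chair and a,a in the other.
Chair I (chloro axial, ethyl axial): E = 2.28 kcal/mol.
Chair II (chloro equatorial, ethyl equatorial): E = 0.00 kcal/mol.
ΔE = 2.28 − 0.00 = 2.28 kcal/mol; chair II is more stable.

2.28 kcal/mol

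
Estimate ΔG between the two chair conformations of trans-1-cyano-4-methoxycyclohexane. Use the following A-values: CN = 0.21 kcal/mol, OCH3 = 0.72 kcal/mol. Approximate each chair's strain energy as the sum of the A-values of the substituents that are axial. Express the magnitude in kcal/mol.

C1 and C4 have opposite parity, so for the trans isomer the two substituents are e,e in one chair and a,a in the other.
Chair I (cyano axial, methoxy axial): E = 0.93 kcal/mol.
Chair II (cyano equatorial, methoxy equatorial): E = 0.00 kcal/mol.
ΔE = 0.93 − 0.00 = 0.93 kcal/mol; chair II is more stable.

0.93 kcal/mol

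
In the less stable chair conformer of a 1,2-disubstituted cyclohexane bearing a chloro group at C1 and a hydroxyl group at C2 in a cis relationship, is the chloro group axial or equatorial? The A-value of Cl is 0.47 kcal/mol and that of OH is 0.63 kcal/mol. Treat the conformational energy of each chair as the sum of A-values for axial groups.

C1 and C2 have opposite parity, so for the cis isomer the two substituents are one axial and one equatorial in each chair.
Chair I (chloro axial, hydroxyl equatorial): E = 0.47 kcal/mol.
Chair II (chloro equatorial, hydroxyl axial): E = 0.63 kcal/mol.
Chair II is the less stable (higher-energy) conformer, and in that chair the chloro group is equatorial.

equatorial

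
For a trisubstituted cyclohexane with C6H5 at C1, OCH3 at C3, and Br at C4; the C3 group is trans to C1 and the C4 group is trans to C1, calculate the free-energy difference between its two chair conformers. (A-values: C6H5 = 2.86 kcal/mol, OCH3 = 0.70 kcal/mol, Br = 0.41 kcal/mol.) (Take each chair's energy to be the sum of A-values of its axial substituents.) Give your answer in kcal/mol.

Chair I (phenyl axial, methoxy equatorial, bromo axial): E = 3.27 kcal/mol.
Chair II (phenyl equatorial, methoxy axial, bromo equatorial): E = 0.70 kcal/mol.
ΔE = 3.27 − 0.70 = 2.57 kcal/mol; chair II is more stable.

2.57 kcal/mol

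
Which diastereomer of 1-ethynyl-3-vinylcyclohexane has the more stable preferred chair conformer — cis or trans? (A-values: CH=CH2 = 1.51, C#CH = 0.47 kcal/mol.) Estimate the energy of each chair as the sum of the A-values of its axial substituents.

cis

At 1,3 positions (parity same): cis → (e,e or a,a); trans → (a,e or e,a).
Best chair for cis: E = 0.00 kcal/mol; best chair for trans: E = 0.47 kcal/mol.
The cis isomer is lower by 0.47 kcal/mol.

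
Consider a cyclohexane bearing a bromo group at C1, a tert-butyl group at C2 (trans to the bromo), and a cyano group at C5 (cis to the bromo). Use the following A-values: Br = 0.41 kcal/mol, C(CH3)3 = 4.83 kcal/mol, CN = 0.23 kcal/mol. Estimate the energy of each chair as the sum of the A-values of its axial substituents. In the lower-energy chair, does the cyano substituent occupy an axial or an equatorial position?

Chair I (bromo axial, tert-butyl axial, cyano axial): E = 5.47 kcal/mol.
Chair II (bromo equatorial, tert-butyl equatorial, cyano equatorial): E = 0.00 kcal/mol.
Chair II is the more stable (lower-energy) conformer, and in that chair the cyano group is equatorial.

equatorial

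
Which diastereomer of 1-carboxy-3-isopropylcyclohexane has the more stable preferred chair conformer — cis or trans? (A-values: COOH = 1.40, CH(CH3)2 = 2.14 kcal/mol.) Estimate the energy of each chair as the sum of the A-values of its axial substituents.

At 1,3 positions (parity same): cis → (e,e or a,a); trans → (a,e or e,a).
Best chair for cis: E = 0.00 kcal/mol; best chair for trans: E = 1.40 kcal/mol.
The cis isomer is lower by 1.40 kcal/mol.

cis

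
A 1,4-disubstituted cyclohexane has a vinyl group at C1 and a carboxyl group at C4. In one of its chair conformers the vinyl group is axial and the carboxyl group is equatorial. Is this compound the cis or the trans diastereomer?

cis

C1 and C4 have opposite parity, so their axial bonds point in opposite directions.
With opposite-parity carbons, two substituents on the same face are one axial and one equatorial; opposite faces give both axial or both equatorial.
Here the groups are axial/equatorial → same face → cis.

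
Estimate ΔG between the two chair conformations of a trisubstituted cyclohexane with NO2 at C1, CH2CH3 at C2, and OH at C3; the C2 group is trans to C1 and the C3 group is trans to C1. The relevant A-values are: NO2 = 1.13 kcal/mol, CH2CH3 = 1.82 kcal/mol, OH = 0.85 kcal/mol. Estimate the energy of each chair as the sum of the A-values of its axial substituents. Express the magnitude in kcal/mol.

2.10 kcal/mol

Chair I (nitro axial, ethyl axial, hydroxyl equatorial): E = 2.95 kcal/mol.
Chair II (nitro equatorial, ethyl equatorial, hydroxyl axial): E = 0.85 kcal/mol.
ΔE = 2.95 − 0.85 = 2.10 kcal/mol; chair II is more stable.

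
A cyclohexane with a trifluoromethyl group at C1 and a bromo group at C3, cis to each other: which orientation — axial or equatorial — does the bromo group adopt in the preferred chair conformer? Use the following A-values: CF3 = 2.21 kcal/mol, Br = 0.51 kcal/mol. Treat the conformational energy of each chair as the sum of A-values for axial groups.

C1 and C3 have the same parity, so for the cis isomer the two substituents are e,e in one chair and a,a in the other.
Chair I (trifluoromethyl axial, bromo axial): E = 2.72 kcal/mol.
Chair II (trifluoromethyl equatorial, bromo equatorial): E = 0.00 kcal/mol.
Chair II is the more stable (lower-energy) conformer, and in that chair the bromo group is equatorial.

equatorial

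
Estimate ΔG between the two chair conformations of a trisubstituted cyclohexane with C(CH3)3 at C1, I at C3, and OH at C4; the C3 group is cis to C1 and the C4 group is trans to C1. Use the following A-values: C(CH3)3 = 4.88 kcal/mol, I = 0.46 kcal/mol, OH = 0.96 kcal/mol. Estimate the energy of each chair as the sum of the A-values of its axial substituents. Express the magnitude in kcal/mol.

Chair I (tert-butyl axial, iodo axial, hydroxyl axial): E = 6.30 kcal/mol.
Chair II (tert-butyl equatorial, iodo equatorial, hydroxyl equatorial): E = 0.00 kcal/mol.
ΔE = 6.30 − 0.00 = 6.30 kcal/mol; chair II is more stable.

6.30 kcal/mol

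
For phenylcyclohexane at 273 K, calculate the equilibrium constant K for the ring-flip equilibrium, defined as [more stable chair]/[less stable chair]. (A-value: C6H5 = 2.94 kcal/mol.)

One chair has the phenyl group axial (E = 2.94 kcal/mol) and the other has it equatorial (E = 0).
ΔG = 2.94 kcal/mol between the two chairs.
K = exp(ΔG/RT) with R = 1.987×10⁻³ kcal mol⁻¹ K⁻¹ and T = 273 K gives K ≈ 226.

K ≈ 226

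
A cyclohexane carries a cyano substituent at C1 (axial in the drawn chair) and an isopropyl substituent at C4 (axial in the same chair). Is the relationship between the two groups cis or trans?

trans

C1 and C4 have opposite parity, so their axial bonds point in opposite directions.
With opposite-parity carbons, two substituents on the same face are one axial and one equatorial; opposite faces give both axial or both equatorial.
Here the groups are axial/axial → opposite face → trans.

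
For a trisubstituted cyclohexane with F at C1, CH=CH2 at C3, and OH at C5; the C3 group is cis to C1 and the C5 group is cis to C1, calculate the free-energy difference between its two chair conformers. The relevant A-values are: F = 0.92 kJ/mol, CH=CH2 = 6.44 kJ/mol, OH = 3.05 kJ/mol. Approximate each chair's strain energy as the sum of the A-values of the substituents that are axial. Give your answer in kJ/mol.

Chair I (fluoro axial, vinyl axial, hydroxyl axial): E = 10.41 kJ/mol.
Chair II (fluoro equatorial, vinyl equatorial, hydroxyl equatorial): E = 0.00 kJ/mol.
ΔE = 10.41 − 0.00 = 10.41 kJ/mol; chair II is more stable.

10.41 kJ/mol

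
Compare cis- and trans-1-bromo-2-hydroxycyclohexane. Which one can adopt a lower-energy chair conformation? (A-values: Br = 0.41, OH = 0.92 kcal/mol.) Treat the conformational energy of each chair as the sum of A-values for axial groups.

trans

At 1,2 positions (parity opposite): cis → (a,e or e,a); trans → (e,e or a,a).
Best chair for cis: E = 0.41 kcal/mol; best chair for trans: E = 0.00 kcal/mol.
The trans isomer is lower by 0.41 kcal/mol.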